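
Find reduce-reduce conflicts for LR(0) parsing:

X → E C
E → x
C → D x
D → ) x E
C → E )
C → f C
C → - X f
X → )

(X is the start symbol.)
No reduce-reduce conflicts

Augment with X' → X and build the canonical LR(0) collection (I0 = CLOSURE({[X' → . X]}), then GOTO on every symbol after a dot until no new states appear). It has 18 states:
  I0: { [E → . x], [X → . )], [X → . E C], [X' → . X] }  — shift
  I1: { [X → ) .] }  — reduce
  I2: { [C → . - X f], [C → . D x], [C → . E )], [C → . f C], [D → . ) x E], [E → . x], [X → E . C] }  — shift
  I3: { [X' → X .] }  — accept
  I4: { [E → x .] }  — reduce
  I5: { [D → ) . x E] }  — shift
  I6: { [C → - . X f], [E → . x], [X → . )], [X → . E C] }  — shift
  I7: { [X → E C .] }  — reduce
  I8: { [C → D . x] }  — shift
  I9: { [C → E . )] }  — shift
  I10: { [C → . - X f], [C → . D x], [C → . E )], [C → . f C], [C → f . C], [D → . ) x E], [E → . x] }  — shift
  I11: { [C → f C .] }  — reduce
  I12: { [C → E ) .] }  — reduce
  I13: { [C → D x .] }  — reduce
  I14: { [C → - X . f] }  — shift
  I15: { [C → - X f .] }  — reduce
  I16: { [D → ) x . E], [E → . x] }  — shift
  I17: { [D → ) x E .] }  — reduce

No state contains more than one complete item.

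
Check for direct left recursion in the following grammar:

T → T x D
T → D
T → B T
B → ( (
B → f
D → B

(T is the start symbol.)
Direct left recursion occurs when N → N α for some non-terminal N (the right-hand side begins with the left-hand side itself).

T → T x D: LEFT RECURSIVE (starts with T)
T → D: starts with D
T → B T: starts with B
B → ( (: starts with '('
B → f: starts with f
D → B: starts with B

The grammar has direct left recursion on: T.

Answer: Yes, T is left-recursive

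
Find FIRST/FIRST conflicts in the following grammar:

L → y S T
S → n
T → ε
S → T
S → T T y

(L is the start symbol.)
A FIRST/FIRST conflict occurs when two productions N → α and N → β for the same non-terminal have FIRST(α) ∩ FIRST(β) ≠ ∅ (with ε ∈ FIRST of a nullable right-hand side, so two nullable alternatives also conflict).

FIRST sets of the non-terminals at (or reachable through a nullable prefix from) the front of some alternative:
  FIRST(T) = { ε }

Productions for S:
  S → n: FIRST = { 'n' }
  S → T: FIRST = { ε }
  S → T T y: FIRST = { 'y' }
L, T have only one production, so no FIRST/FIRST conflict is possible there.

All alternatives of each non-terminal have pairwise disjoint FIRST sets.

Answer: No FIRST/FIRST conflicts.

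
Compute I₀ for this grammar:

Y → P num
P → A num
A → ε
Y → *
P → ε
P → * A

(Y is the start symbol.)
First, augment the grammar with Y' → Y
I₀ = CLOSURE({ [Y' → . Y] }):
  [Y' → . Y] has the dot before Y: add [Y → . P num], [Y → . *]
  [Y → . P num] has the dot before P: add [P → . A num], [P → .], [P → . * A]
  [P → . A num] has the dot before A: add [A → .]
No further items can be added.

I₀ = { [A → .], [P → . * A], [P → . A num], [P → .], [Y → . *], [Y → . P num], [Y' → . Y] }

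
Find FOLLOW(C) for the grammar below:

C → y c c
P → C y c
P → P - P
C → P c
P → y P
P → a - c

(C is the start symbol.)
To compute FOLLOW(C), find every occurrence of C on a right-hand side N → α C β: add FIRST(β) \ {ε}, and if β is empty or nullable also add FOLLOW(N). Iterate to a fixed point.

C is the start symbol, so $ ∈ FOLLOW(C).
In P → C y c: C is followed by y c, add FIRST(y c) \ {ε} = { 'y' }

Taking the union: FOLLOW(C) = { $, 'y' }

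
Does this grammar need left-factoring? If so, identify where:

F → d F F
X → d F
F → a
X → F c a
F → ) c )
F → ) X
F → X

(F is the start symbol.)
Yes, F has productions with common prefix ')'

Left-factoring is needed when two productions for the same non-terminal
share a common prefix on the right-hand side.

Productions for F:
  F → d F F
  F → a
  F → ) c )
  F → ) X
  F → X
Productions for X:
  X → d F
  X → F c a

Found common prefix ')' in productions for F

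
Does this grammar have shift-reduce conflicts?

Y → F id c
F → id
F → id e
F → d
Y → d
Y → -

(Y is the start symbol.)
Yes — I5: [F → id .] vs [F → id . e]

Augment with Y' → Y and build the canonical LR(0) collection (I0 = CLOSURE({[Y' → . Y]}), then GOTO on every symbol after a dot until no new states appear). It has 9 states:
  I0: { [F → . d], [F → . id e], [F → . id], [Y → . -], [Y → . F id c], [Y → . d], [Y' → . Y] }  — shift
  I1: { [Y → - .] }  — reduce
  I2: { [Y → F . id c] }  — shift
  I3: { [Y' → Y .] }  — accept
  I4: { [F → d .], [Y → d .] }  — 2 reduces
  I5: { [F → id . e], [F → id .] }  — shift, reduce
  I6: { [F → id e .] }  — reduce
  I7: { [Y → F id . c] }  — shift
  I8: { [Y → F id c .] }  — reduce

I5 contains reduce item [F → id .] and shift item [F → id . e] — shift-reduce conflict.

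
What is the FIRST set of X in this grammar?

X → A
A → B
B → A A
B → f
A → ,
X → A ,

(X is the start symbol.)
To compute FIRST(X), examine every production with X on the left-hand side, reading each right-hand side left to right until a non-nullable symbol is reached.

FIRST sets of the other non-terminals involved (by the same procedure, iterated to a fixed point):
  FIRST(A) = { ',', 'f' }

From X → A:
  - A is a non-terminal: add FIRST(A) \ {ε} = { ',', 'f' }
    A is not nullable, so stop
From X → A ,:
  - A is a non-terminal: add FIRST(A) \ {ε} = { ',', 'f' }
    A is not nullable, so stop

Collecting: FIRST(X) = { ',', 'f' }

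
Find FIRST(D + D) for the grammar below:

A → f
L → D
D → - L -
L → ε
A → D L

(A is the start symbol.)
{ '-' }

FIRST sets of the non-terminals involved (from the grammar, by fixed-point iteration):
  FIRST(D) = { '-' }

To compute FIRST(D + D), process the symbols left to right:
Symbol D is a non-terminal. Add FIRST(D) \ {ε} = { '-' }
D is not nullable (ε ∉ FIRST(D)), so stop here.
FIRST(D + D) = { '-' }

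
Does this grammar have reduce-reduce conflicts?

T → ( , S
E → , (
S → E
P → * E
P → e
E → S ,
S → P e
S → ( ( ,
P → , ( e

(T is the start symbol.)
Yes — I15: [P → * E .] vs [S → E .]

Augment with T' → T and build the canonical LR(0) collection (I0 = CLOSURE({[T' → . T]}), then GOTO on every symbol after a dot until no new states appear). It has 19 states:
  I0: { [T → . ( , S], [T' → . T] }  — shift
  I1: { [T → ( . , S] }  — shift
  I2: { [T' → T .] }  — accept
  I3: { [E → . , (], [E → . S ,], [P → . * E], [P → . , ( e], [P → . e], [S → . ( ( ,], [S → . E], [S → . P e], [T → ( , . S] }  — shift
  I4: { [S → ( . ( ,] }  — shift
  I5: { [E → . , (], [E → . S ,], [P → * . E], [P → . * E], [P → . , ( e], [P → . e], [S → . ( ( ,], [S → . E], [S → . P e] }  — shift
  I6: { [E → , . (], [P → , . ( e] }  — shift
  I7: { [S → E .] }  — reduce
  I8: { [S → P . e] }  — shift
  I9: { [E → S . ,], [T → ( , S .] }  — shift, reduce
  I10: { [P → e .] }  — reduce
  I11: { [E → S , .] }  — reduce
  I12: { [S → P e .] }  — reduce
  I13: { [E → , ( .], [P → , ( . e] }  — shift, reduce
  I14: { [P → , ( e .] }  — reduce
  I15: { [P → * E .], [S → E .] }  — 2 reduces
  I16: { [E → S . ,] }  — shift
  I17: { [S → ( ( . ,] }  — shift
  I18: { [S → ( ( , .] }  — reduce

I15 contains complete items [P → * E .], [S → E .] — reduce-reduce conflict.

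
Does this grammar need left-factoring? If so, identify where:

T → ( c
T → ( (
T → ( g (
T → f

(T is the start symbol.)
Yes, T has productions with common prefix '('

Left-factoring is needed when two productions for the same non-terminal
share a common prefix on the right-hand side.

Productions for T:
  T → ( c
  T → ( (
  T → ( g (
  T → f

Found common prefix '(' in productions for T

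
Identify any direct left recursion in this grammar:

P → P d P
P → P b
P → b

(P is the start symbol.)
P → P d P: LEFT RECURSIVE (starts with P)
P → P b: LEFT RECURSIVE (starts with P)
P → b: starts with b

The grammar has direct left recursion on: P.

Answer: Yes, P is left-recursive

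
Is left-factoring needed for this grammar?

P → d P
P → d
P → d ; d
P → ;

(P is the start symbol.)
Left-factoring is needed when two productions for the same non-terminal
share a common prefix on the right-hand side.

Productions for P:
  P → d P
  P → d
  P → d ; d
  P → ;

Found common prefix 'd' in productions for P

Answer: Yes, P has productions with common prefix 'd'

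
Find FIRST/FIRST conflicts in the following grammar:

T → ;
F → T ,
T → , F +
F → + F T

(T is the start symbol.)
A FIRST/FIRST conflict occurs when two productions N → α and N → β for the same non-terminal have FIRST(α) ∩ FIRST(β) ≠ ∅ (with ε ∈ FIRST of a nullable right-hand side, so two nullable alternatives also conflict).

FIRST sets of the non-terminals at (or reachable through a nullable prefix from) the front of some alternative:
  FIRST(T) = { ',', ';' }

Productions for T:
  T → ;: FIRST = { ';' }
  T → , F +: FIRST = { ',' }
Productions for F:
  F → T ,: FIRST = { ',', ';' }
  F → + F T: FIRST = { '+' }

All alternatives of each non-terminal have pairwise disjoint FIRST sets.

Answer: No FIRST/FIRST conflicts.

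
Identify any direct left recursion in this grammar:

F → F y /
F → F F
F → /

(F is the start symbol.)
Yes, F is left-recursive

Direct left recursion occurs when N → N α for some non-terminal N (the right-hand side begins with the left-hand side itself).

F → F y /: LEFT RECURSIVE (starts with F)
F → F F: LEFT RECURSIVE (starts with F)
F → /: starts with '/'

The grammar has direct left recursion on: F.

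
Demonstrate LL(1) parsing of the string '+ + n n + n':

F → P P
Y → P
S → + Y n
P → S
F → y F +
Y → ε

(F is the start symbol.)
Stack is shown with the top on the left.

Stack        Input          Action
----------------------------------
F $          + + n n + n $  output F → P P
P P $        + + n n + n $  output P → S
S P $        + + n n + n $  output S → + Y n
+ Y n P $    + + n n + n $  match '+'
Y n P $      + n n + n $    output Y → P
P n P $      + n n + n $    output P → S
S n P $      + n n + n $    output S → + Y n
+ Y n n P $  + n n + n $    match '+'
Y n n P $    n n + n $      output Y → ε
n n P $      n n + n $      match 'n'
n P $        n + n $        match 'n'
P $          + n $          output P → S
S $          + n $          output S → + Y n
+ Y n $      + n $          match '+'
Y n $        n $            output Y → ε
n $          n $            match 'n'
$            $              accept

The string is accepted.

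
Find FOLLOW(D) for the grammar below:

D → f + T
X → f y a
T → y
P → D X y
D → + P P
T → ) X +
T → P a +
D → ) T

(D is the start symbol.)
D is the start symbol, so $ ∈ FOLLOW(D).
In P → D X y: D is followed by X y, add FIRST(X y) \ {ε} = { 'f' }

Taking the union: FOLLOW(D) = { $, 'f' }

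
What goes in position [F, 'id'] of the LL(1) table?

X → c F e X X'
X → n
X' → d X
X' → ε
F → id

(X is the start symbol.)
To find M[F, 'id'], we find productions for F where 'id' is in the predict set (PREDICT(N → α) = (FIRST(α) \ {ε}) ∪ (FOLLOW(N) if α ⇒* ε)).

F → id: PREDICT = { 'id' }
  'id' is in predict set, so this production goes in M[F, 'id']

M[F, 'id'] = F → id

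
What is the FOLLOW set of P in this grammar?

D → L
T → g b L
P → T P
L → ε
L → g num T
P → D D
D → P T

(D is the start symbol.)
To compute FOLLOW(P), find every occurrence of P on a right-hand side N → α P β: add FIRST(β) \ {ε}, and if β is empty or nullable also add FOLLOW(N). Iterate to a fixed point.

In P → T P: P is at the end; this adds FOLLOW(P) to itself — nothing new
In D → P T: P is followed by T, add FIRST(T) \ {ε} = { 'g' }

Taking the union: FOLLOW(P) = { 'g' }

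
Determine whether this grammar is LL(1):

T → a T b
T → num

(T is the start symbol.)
For T:
  PREDICT(T → a T b) = { 'a' }
  PREDICT(T → num) = { 'num' }

All predict sets are disjoint. The grammar IS LL(1).

Answer: Yes, the grammar is LL(1).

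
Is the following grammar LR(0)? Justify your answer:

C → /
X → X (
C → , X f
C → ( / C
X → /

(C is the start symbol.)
A grammar is LR(0) if no state in the canonical LR(0) collection has:
  - both a shift item (dot before a terminal) and a complete item (shift-reduce conflict), or
  - two or more complete items (reduce-reduce conflict; the accept item [C' → C .] counts as a complete item here).

Augment with C' → C and build the canonical LR(0) collection (I0 = CLOSURE({[C' → . C]}), then GOTO on every symbol after a dot until no new states appear). It has 11 states:
  I0: { [C → . ( / C], [C → . , X f], [C → . /], [C' → . C] }  — shift
  I1: { [C → ( . / C] }  — shift
  I2: { [C → , . X f], [X → . /], [X → . X (] }  — shift
  I3: { [C → / .] }  — reduce
  I4: { [C' → C .] }  — accept
  I5: { [X → / .] }  — reduce
  I6: { [C → , X . f], [X → X . (] }  — shift
  I7: { [X → X ( .] }  — reduce
  I8: { [C → , X f .] }  — reduce
  I9: { [C → ( / . C], [C → . ( / C], [C → . , X f], [C → . /] }  — shift
  I10: { [C → ( / C .] }  — reduce

Every state is either a pure shift/goto state or contains exactly one complete item and nothing to shift — no conflicts. The grammar is LR(0).

Answer: Yes, the grammar is LR(0)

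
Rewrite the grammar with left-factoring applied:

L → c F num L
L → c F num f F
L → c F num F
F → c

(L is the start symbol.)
Left-factoring transforms A → αβ₁ | αβ₂ into A → αA' and A' → β₁ | β₂
(α is the longest common prefix among the alternatives). Repeat until
no nonterminal has two alternatives with a common prefix.

Round 1: L has alternatives sharing prefix 'c F num'. Introduce L': L → c F num L'
  Add: L' → L
  Add: L' → f F
  Add: L' → F

No remaining common prefixes — done.

Resulting grammar:
L → c F num L'
L' → L
L' → f F
L' → F
F → c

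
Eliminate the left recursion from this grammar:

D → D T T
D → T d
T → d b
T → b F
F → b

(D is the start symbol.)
D is directly left-recursive. The standard transformation for
  A → A α₁ | ... | A α_m | β₁ | ... | β_n
is
  A  → β₁ A' | ... | β_n A'
  A' → α₁ A' | ... | α_m A' | ε

D → T d becomes D → T d D'
D → D T T becomes D' → T T D'
Add D' → ε

Productions for other non-terminals are unchanged:
  T → d b
  T → b F
  F → b

Resulting grammar:
D → T d D'
D' → T T D'
D' → ε
T → d b
T → b F
F → b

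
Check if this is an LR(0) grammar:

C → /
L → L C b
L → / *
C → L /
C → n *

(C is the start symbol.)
A grammar is LR(0) if no state in the canonical LR(0) collection has:
  - both a shift item (dot before a terminal) and a complete item (shift-reduce conflict), or
  - two or more complete items (reduce-reduce conflict; the accept item [C' → C .] counts as a complete item here).

Augment with C' → C and build the canonical LR(0) collection (I0 = CLOSURE({[C' → . C]}), then GOTO on every symbol after a dot until no new states appear). It has 10 states:
  I0: { [C → . /], [C → . L /], [C → . n *], [C' → . C], [L → . / *], [L → . L C b] }  — shift
  I1: { [C → / .], [L → / . *] }  — shift, reduce
  I2: { [C' → C .] }  — accept
  I3: { [C → . /], [C → . L /], [C → . n *], [C → L . /], [L → . / *], [L → . L C b], [L → L . C b] }  — shift
  I4: { [C → n . *] }  — shift
  I5: { [C → n * .] }  — reduce
  I6: { [C → / .], [C → L / .], [L → / . *] }  — shift, 2 reduces
  I7: { [L → L C . b] }  — shift
  I8: { [L → L C b .] }  — reduce
  I9: { [L → / * .] }  — reduce

Conflict in state I1:
  Shift-reduce conflict between [C → / .] and [L → / . *]
So the grammar is NOT LR(0).

Answer: No. Shift-reduce conflict between [C → / .] and [L → / . *]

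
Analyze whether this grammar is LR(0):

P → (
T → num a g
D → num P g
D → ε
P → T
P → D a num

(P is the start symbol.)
A grammar is LR(0) if no state in the canonical LR(0) collection has:
  - both a shift item (dot before a terminal) and a complete item (shift-reduce conflict), or
  - two or more complete items (reduce-reduce conflict; the accept item [P' → P .] counts as a complete item here).

Augment with P' → P and build the canonical LR(0) collection (I0 = CLOSURE({[P' → . P]}), then GOTO on every symbol after a dot until no new states appear). It has 12 states:
  I0: { [D → . num P g], [D → .], [P → . (], [P → . D a num], [P → . T], [P' → . P], [T → . num a g] }  — shift, reduce
  I1: { [P → ( .] }  — reduce
  I2: { [P → D . a num] }  — shift
  I3: { [P' → P .] }  — accept
  I4: { [P → T .] }  — reduce
  I5: { [D → . num P g], [D → .], [D → num . P g], [P → . (], [P → . D a num], [P → . T], [T → . num a g], [T → num . a g] }  — shift, reduce
  I6: { [D → num P . g] }  — shift
  I7: { [T → num a . g] }  — shift
  I8: { [T → num a g .] }  — reduce
  I9: { [D → num P g .] }  — reduce
  I10: { [P → D a . num] }  — shift
  I11: { [P → D a num .] }  — reduce

Conflict in state I0:
  Shift-reduce conflict between [D → .] and [D → . num P g]
So the grammar is NOT LR(0).

Answer: No. Shift-reduce conflict between [D → .] and [D → . num P g]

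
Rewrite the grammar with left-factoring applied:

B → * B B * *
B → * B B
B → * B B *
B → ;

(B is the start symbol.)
Left-factoring transforms A → αβ₁ | αβ₂ into A → αA' and A' → β₁ | β₂
(α is the longest common prefix among the alternatives). Repeat until
no nonterminal has two alternatives with a common prefix.

Round 1: B has alternatives sharing prefix '* B B'. Introduce B': B → * B B B'
  Add: B' → * *
  Add: B' → ε
  Add: B' → *

Round 2: B' has alternatives sharing prefix '*'. Introduce B'': B' → * B''
  Add: B'' → *
  Add: B'' → ε

No remaining common prefixes — done.

Resulting grammar:
B → * B B B'
B' → * B''
B'' → *
B'' → ε
B' → ε
B → ;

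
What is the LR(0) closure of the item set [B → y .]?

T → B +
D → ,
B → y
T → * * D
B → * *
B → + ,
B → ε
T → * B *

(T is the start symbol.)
{ [B → y .] }

To compute CLOSURE, for each item [A → α.Bβ] where B is a non-terminal, add [B → .γ] for all productions B → γ; repeat for the newly added items until nothing changes.

Start with: [B → y .]
The dot is at the end, so nothing is added.

CLOSURE = { [B → y .] }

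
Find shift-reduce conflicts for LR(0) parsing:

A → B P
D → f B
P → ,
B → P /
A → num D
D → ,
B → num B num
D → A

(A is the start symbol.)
A shift-reduce conflict occurs when an LR(0) state has both:
  - a complete (reduce) item [A → α .] (dot at the end), and
  - a shift item [B → β . c γ] (dot before a terminal).

Augment with A' → A and build the canonical LR(0) collection (I0 = CLOSURE({[A' → . A]}), then GOTO on every symbol after a dot until no new states appear). It has 17 states:
  I0: { [A → . B P], [A → . num D], [A' → . A], [B → . P /], [B → . num B num], [P → . ,] }  — shift
  I1: { [P → , .] }  — reduce
  I2: { [A' → A .] }  — accept
  I3: { [A → B . P], [P → . ,] }  — shift
  I4: { [B → P . /] }  — shift
  I5: { [A → . B P], [A → . num D], [A → num . D], [B → . P /], [B → . num B num], [B → num . B num], [D → . ,], [D → . A], [D → . f B], [P → . ,] }  — shift
  I6: { [D → , .], [P → , .] }  — 2 reduces
  I7: { [D → A .] }  — reduce
  I8: { [A → B . P], [B → num B . num], [P → . ,] }  — shift
  I9: { [A → num D .] }  — reduce
  I10: { [B → . P /], [B → . num B num], [D → f . B], [P → . ,] }  — shift
  I11: { [D → f B .] }  — reduce
  I12: { [B → . P /], [B → . num B num], [B → num . B num], [P → . ,] }  — shift
  I13: { [B → num B . num] }  — shift
  I14: { [B → num B num .] }  — reduce
  I15: { [A → B P .] }  — reduce
  I16: { [B → P / .] }  — reduce

No state contains both a complete item and a shift item.

Answer: No shift-reduce conflicts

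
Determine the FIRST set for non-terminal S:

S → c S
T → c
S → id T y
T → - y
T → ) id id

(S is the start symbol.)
{ 'c', 'id' }

To compute FIRST(S), examine every production with S on the left-hand side, reading each right-hand side left to right until a non-nullable symbol is reached.

From S → c S:
  - c is a terminal: add 'c' and stop
From S → id T y:
  - id is a terminal: add 'id' and stop

Collecting: FIRST(S) = { 'c', 'id' }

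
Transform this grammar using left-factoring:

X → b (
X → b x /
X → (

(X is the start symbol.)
X → b X'
X' → (
X' → x /
X → (

Left-factoring transforms A → αβ₁ | αβ₂ into A → αA' and A' → β₁ | β₂
(α is the longest common prefix among the alternatives). Repeat until
no nonterminal has two alternatives with a common prefix.

Round 1: X has alternatives sharing prefix 'b'. Introduce X': X → b X'
  Add: X' → (
  Add: X' → x /

No remaining common prefixes — done.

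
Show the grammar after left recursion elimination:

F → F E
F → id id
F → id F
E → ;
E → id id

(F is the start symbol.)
F → id id F'
F → id F F'
F' → E F'
F' → ε
E → ;
E → id id

F is directly left-recursive. The standard transformation for
  A → A α₁ | ... | A α_m | β₁ | ... | β_n
is
  A  → β₁ A' | ... | β_n A'
  A' → α₁ A' | ... | α_m A' | ε

F → id id becomes F → id id F'
F → id F becomes F → id F F'
F → F E becomes F' → E F'
Add F' → ε

Productions for other non-terminals are unchanged:
  E → ;
  E → id id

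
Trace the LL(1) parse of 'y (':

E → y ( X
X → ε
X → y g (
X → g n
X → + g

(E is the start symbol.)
LL(1) parsing maintains a stack (initially the start symbol over $) and the input. At each step: if the stack top is a terminal, match it against the current input token; if it is a non-terminal N, replace it with the RHS of M[N, lookahead] (the unique production whose predict set contains the lookahead).

Stack is shown with the top on the left.

Stack    Input  Action
----------------------
E $      y ( $  output E → y ( X
y ( X $  y ( $  match 'y'
( X $    ( $    match '('
X $      $      output X → ε
$        $      accept

The string is accepted.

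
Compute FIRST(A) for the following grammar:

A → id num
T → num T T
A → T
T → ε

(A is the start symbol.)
{ 'id', 'num', ε }

To compute FIRST(A), examine every production with A on the left-hand side, reading each right-hand side left to right until a non-nullable symbol is reached.

FIRST sets of the other non-terminals involved (by the same procedure, iterated to a fixed point):
  FIRST(T) = { 'num', ε }

From A → id num:
  - id is a terminal: add 'id' and stop
From A → T:
  - T is a non-terminal: add FIRST(T) \ {ε} = { 'num' }
    T is nullable and nothing follows, so the whole right-hand side can vanish: ε ∈ FIRST(A)

Collecting: FIRST(A) = { 'id', 'num', ε }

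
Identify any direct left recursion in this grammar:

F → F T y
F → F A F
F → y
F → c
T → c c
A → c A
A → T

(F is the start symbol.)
Yes, F is left-recursive

Direct left recursion occurs when N → N α for some non-terminal N (the right-hand side begins with the left-hand side itself).

F → F T y: LEFT RECURSIVE (starts with F)
F → F A F: LEFT RECURSIVE (starts with F)
F → y: starts with y
F → c: starts with c
T → c c: starts with c
A → c A: starts with c
A → T: starts with T

The grammar has direct left recursion on: F.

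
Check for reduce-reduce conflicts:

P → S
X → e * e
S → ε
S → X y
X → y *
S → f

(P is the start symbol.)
No reduce-reduce conflicts

A reduce-reduce conflict occurs when an LR(0) state has two complete items [A → α .] and [B → β .] — both call for a reduction, and with no lookahead the parser cannot choose between them.

Augment with P' → P and build the canonical LR(0) collection (I0 = CLOSURE({[P' → . P]}), then GOTO on every symbol after a dot until no new states appear). It has 11 states:
  I0: { [P → . S], [P' → . P], [S → . X y], [S → . f], [S → .], [X → . e * e], [X → . y *] }  — shift, reduce
  I1: { [P' → P .] }  — accept
  I2: { [P → S .] }  — reduce
  I3: { [S → X . y] }  — shift
  I4: { [X → e . * e] }  — shift
  I5: { [S → f .] }  — reduce
  I6: { [X → y . *] }  — shift
  I7: { [X → y * .] }  — reduce
  I8: { [X → e * . e] }  — shift
  I9: { [X → e * e .] }  — reduce
  I10: { [S → X y .] }  — reduce

No state contains more than one complete item.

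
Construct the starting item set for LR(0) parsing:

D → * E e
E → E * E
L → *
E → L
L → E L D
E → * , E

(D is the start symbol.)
First, augment the grammar with D' → D
I₀ = CLOSURE({ [D' → . D] }):
  [D' → . D] has the dot before D: add [D → . * E e]
No further items can be added.

I₀ = { [D → . * E e], [D' → . D] }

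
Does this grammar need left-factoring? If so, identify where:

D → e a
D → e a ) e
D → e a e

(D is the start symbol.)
Yes, D has productions with common prefix 'e a'

Left-factoring is needed when two productions for the same non-terminal
share a common prefix on the right-hand side.

Productions for D:
  D → e a
  D → e a ) e
  D → e a e

Found common prefix 'e a' in productions for D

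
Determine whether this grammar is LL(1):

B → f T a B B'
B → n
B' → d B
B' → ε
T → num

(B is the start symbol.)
No. Predict set conflict for B': { 'd' }

A grammar is LL(1) if for each non-terminal N with multiple productions, the predict sets of those productions are pairwise disjoint, where PREDICT(N → α) = (FIRST(α) \ {ε}) ∪ (FOLLOW(N) if α ⇒* ε).

Relevant sets:
  FOLLOW(B') = { $, 'd' }

For B:
  PREDICT(B → f T a B B') = { 'f' }
  PREDICT(B → n) = { 'n' }
For B':
  PREDICT(B' → d B) = { 'd' }
  PREDICT(B' → ε) = { $, 'd' }
T has a single production, so nothing to check there.

Conflict found: Predict set conflict for B': { 'd' }
The grammar is NOT LL(1).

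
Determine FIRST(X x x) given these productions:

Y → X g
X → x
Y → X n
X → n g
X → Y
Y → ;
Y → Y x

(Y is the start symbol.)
{ ';', 'n', 'x' }

FIRST sets of the non-terminals involved (from the grammar, by fixed-point iteration):
  FIRST(X) = { ';', 'n', 'x' }

To compute FIRST(X x x), process the symbols left to right:
Symbol X is a non-terminal. Add FIRST(X) \ {ε} = { ';', 'n', 'x' }
X is not nullable (ε ∉ FIRST(X)), so stop here.
FIRST(X x x) = { ';', 'n', 'x' }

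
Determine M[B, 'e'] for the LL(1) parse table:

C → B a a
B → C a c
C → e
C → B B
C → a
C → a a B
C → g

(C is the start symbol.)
To find M[B, 'e'], we find productions for B where 'e' is in the predict set (PREDICT(N → α) = (FIRST(α) \ {ε}) ∪ (FOLLOW(N) if α ⇒* ε)).

Relevant sets:
  FIRST(C) = { 'a', 'e', 'g' }

B → C a c: PREDICT = { 'a', 'e', 'g' }
  'e' is in predict set, so this production goes in M[B, 'e']

M[B, 'e'] = B → C a c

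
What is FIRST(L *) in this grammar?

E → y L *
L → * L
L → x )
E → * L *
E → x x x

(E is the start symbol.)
FIRST sets of the non-terminals involved (from the grammar, by fixed-point iteration):
  FIRST(L) = { '*', 'x' }

To compute FIRST(L *), process the symbols left to right:
Symbol L is a non-terminal. Add FIRST(L) \ {ε} = { '*', 'x' }
L is not nullable (ε ∉ FIRST(L)), so stop here.
FIRST(L *) = { '*', 'x' }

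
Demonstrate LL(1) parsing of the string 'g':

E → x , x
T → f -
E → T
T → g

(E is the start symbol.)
LL(1) parsing maintains a stack (initially the start symbol over $) and the input. At each step: if the stack top is a terminal, match it against the current input token; if it is a non-terminal N, replace it with the RHS of M[N, lookahead] (the unique production whose predict set contains the lookahead).

Stack is shown with the top on the left.

Stack  Input  Action
--------------------
E $    g $    output E → T
T $    g $    output T → g
g $    g $    match 'g'
$      $      accept

The string is accepted.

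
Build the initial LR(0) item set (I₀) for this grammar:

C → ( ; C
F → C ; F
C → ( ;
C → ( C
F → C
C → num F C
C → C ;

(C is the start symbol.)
First, augment the grammar with C' → C
I₀ = CLOSURE({ [C' → . C] }):
  [C' → . C] has the dot before C: add [C → . ( ; C], [C → . ( ;], [C → . ( C], [C → . num F C], [C → . C ;]
No further items can be added.

I₀ = { [C → . ( ; C], [C → . ( ;], [C → . ( C], [C → . C ;], [C → . num F C], [C' → . C] }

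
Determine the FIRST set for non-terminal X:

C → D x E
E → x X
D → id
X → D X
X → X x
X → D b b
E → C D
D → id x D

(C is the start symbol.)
{ 'id' }

To compute FIRST(X), examine every production with X on the left-hand side, reading each right-hand side left to right until a non-nullable symbol is reached.

FIRST sets of the other non-terminals involved (by the same procedure, iterated to a fixed point):
  FIRST(D) = { 'id' }

From X → D X:
  - D is a non-terminal: add FIRST(D) \ {ε} = { 'id' }
    D is not nullable, so stop
From X → X x:
  - X is the symbol being defined: contributes nothing new
    X is not nullable, so stop
From X → D b b:
  - D is a non-terminal: add FIRST(D) \ {ε} = { 'id' }
    D is not nullable, so stop

Collecting: FIRST(X) = { 'id' }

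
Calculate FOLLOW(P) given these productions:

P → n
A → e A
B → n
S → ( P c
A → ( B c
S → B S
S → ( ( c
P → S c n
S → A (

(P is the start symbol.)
To compute FOLLOW(P), find every occurrence of P on a right-hand side N → α P β: add FIRST(β) \ {ε}, and if β is empty or nullable also add FOLLOW(N). Iterate to a fixed point.

P is the start symbol, so $ ∈ FOLLOW(P).
In S → ( P c: P is followed by c, add FIRST(c) \ {ε} = { 'c' }

Taking the union: FOLLOW(P) = { $, 'c' }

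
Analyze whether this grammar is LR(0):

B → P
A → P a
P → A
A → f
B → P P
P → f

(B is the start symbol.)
No. Shift-reduce conflict between [B → P .] and [A → P . a]

Augment with B' → B and build the canonical LR(0) collection (I0 = CLOSURE({[B' → . B]}), then GOTO on every symbol after a dot until no new states appear). It has 7 states:
  I0: { [A → . P a], [A → . f], [B → . P P], [B → . P], [B' → . B], [P → . A], [P → . f] }  — shift
  I1: { [P → A .] }  — reduce
  I2: { [B' → B .] }  — accept
  I3: { [A → . P a], [A → . f], [A → P . a], [B → P . P], [B → P .], [P → . A], [P → . f] }  — shift, reduce
  I4: { [A → f .], [P → f .] }  — 2 reduces
  I5: { [A → P . a], [B → P P .] }  — shift, reduce
  I6: { [A → P a .] }  — reduce

Conflict in state I3:
  Shift-reduce conflict between [B → P .] and [A → P . a]
So the grammar is NOT LR(0).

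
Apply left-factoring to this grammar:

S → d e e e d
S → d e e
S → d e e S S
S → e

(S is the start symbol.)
S → d e e S'
S' → e d
S' → ε
S' → S S
S → e

Left-factoring transforms A → αβ₁ | αβ₂ into A → αA' and A' → β₁ | β₂
(α is the longest common prefix among the alternatives). Repeat until
no nonterminal has two alternatives with a common prefix.

Round 1: S has alternatives sharing prefix 'd e e'. Introduce S': S → d e e S'
  Add: S' → e d
  Add: S' → ε
  Add: S' → S S

No remaining common prefixes — done.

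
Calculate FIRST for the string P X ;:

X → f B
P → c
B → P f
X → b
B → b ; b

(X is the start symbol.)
{ 'c' }

FIRST sets of the non-terminals involved (from the grammar, by fixed-point iteration):
  FIRST(P) = { 'c' }

To compute FIRST(P X ;), process the symbols left to right:
Symbol P is a non-terminal. Add FIRST(P) \ {ε} = { 'c' }
P is not nullable (ε ∉ FIRST(P)), so stop here.
FIRST(P X ;) = { 'c' }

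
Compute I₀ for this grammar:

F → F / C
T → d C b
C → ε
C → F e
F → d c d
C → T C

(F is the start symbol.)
First, augment the grammar with F' → F
I₀ = CLOSURE({ [F' → . F] }):
  [F' → . F] has the dot before F: add [F → . F / C], [F → . d c d]
No further items can be added.

I₀ = { [F → . F / C], [F → . d c d], [F' → . F] }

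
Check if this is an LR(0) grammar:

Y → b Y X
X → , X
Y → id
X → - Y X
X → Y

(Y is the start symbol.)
Yes, the grammar is LR(0)

A grammar is LR(0) if no state in the canonical LR(0) collection has:
  - both a shift item (dot before a terminal) and a complete item (shift-reduce conflict), or
  - two or more complete items (reduce-reduce conflict; the accept item [Y' → Y .] counts as a complete item here).

Augment with Y' → Y and build the canonical LR(0) collection (I0 = CLOSURE({[Y' → . Y]}), then GOTO on every symbol after a dot until no new states appear). It has 12 states:
  I0: { [Y → . b Y X], [Y → . id], [Y' → . Y] }  — shift
  I1: { [Y' → Y .] }  — accept
  I2: { [Y → . b Y X], [Y → . id], [Y → b . Y X] }  — shift
  I3: { [Y → id .] }  — reduce
  I4: { [X → . , X], [X → . - Y X], [X → . Y], [Y → . b Y X], [Y → . id], [Y → b Y . X] }  — shift
  I5: { [X → , . X], [X → . , X], [X → . - Y X], [X → . Y], [Y → . b Y X], [Y → . id] }  — shift
  I6: { [X → - . Y X], [Y → . b Y X], [Y → . id] }  — shift
  I7: { [Y → b Y X .] }  — reduce
  I8: { [X → Y .] }  — reduce
  I9: { [X → - Y . X], [X → . , X], [X → . - Y X], [X → . Y], [Y → . b Y X], [Y → . id] }  — shift
  I10: { [X → - Y X .] }  — reduce
  I11: { [X → , X .] }  — reduce

Every state is either a pure shift/goto state or contains exactly one complete item and nothing to shift — no conflicts. The grammar is LR(0).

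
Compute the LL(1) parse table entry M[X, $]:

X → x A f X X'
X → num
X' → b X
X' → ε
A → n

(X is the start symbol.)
To find M[X, $], we find productions for X where $ is in the predict set (PREDICT(N → α) = (FIRST(α) \ {ε}) ∪ (FOLLOW(N) if α ⇒* ε)).

X → x A f X X': PREDICT = { 'x' }
X → num: PREDICT = { 'num' }

M[X, $] is empty (no production applies)

Answer: Empty (error entry)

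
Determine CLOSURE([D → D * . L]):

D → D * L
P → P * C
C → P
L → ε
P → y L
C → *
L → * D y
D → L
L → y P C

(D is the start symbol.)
To compute CLOSURE, for each item [A → α.Bβ] where B is a non-terminal, add [B → .γ] for all productions B → γ; repeat for the newly added items until nothing changes.

Start with: [D → D * . L]
  [D → D * . L] has the dot before L: add [L → .], [L → . * D y], [L → . y P C]
No further items can be added.

CLOSURE = { [D → D * . L], [L → . * D y], [L → . y P C], [L → .] }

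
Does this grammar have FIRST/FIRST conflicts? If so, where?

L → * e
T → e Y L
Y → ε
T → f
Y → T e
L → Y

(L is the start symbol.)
No FIRST/FIRST conflicts.

A FIRST/FIRST conflict occurs when two productions N → α and N → β for the same non-terminal have FIRST(α) ∩ FIRST(β) ≠ ∅ (with ε ∈ FIRST of a nullable right-hand side, so two nullable alternatives also conflict).

FIRST sets of the non-terminals at (or reachable through a nullable prefix from) the front of some alternative:
  FIRST(Y) = { 'e', 'f', ε }
  FIRST(T) = { 'e', 'f' }

Productions for L:
  L → * e: FIRST = { '*' }
  L → Y: FIRST = { 'e', 'f', ε }
Productions for T:
  T → e Y L: FIRST = { 'e' }
  T → f: FIRST = { 'f' }
Productions for Y:
  Y → ε: FIRST = { ε }
  Y → T e: FIRST = { 'e', 'f' }

All alternatives of each non-terminal have pairwise disjoint FIRST sets.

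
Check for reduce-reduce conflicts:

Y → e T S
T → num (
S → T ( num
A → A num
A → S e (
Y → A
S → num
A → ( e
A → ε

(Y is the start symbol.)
No reduce-reduce conflicts

Augment with Y' → Y and build the canonical LR(0) collection (I0 = CLOSURE({[Y' → . Y]}), then GOTO on every symbol after a dot until no new states appear). It has 18 states:
  I0: { [A → . ( e], [A → . A num], [A → . S e (], [A → .], [S → . T ( num], [S → . num], [T → . num (], [Y → . A], [Y → . e T S], [Y' → . Y] }  — shift, reduce
  I1: { [A → ( . e] }  — shift
  I2: { [A → A . num], [Y → A .] }  — shift, reduce
  I3: { [A → S . e (] }  — shift
  I4: { [S → T . ( num] }  — shift
  I5: { [Y' → Y .] }  — accept
  I6: { [T → . num (], [Y → e . T S] }  — shift
  I7: { [S → num .], [T → num . (] }  — shift, reduce
  I8: { [T → num ( .] }  — reduce
  I9: { [S → . T ( num], [S → . num], [T → . num (], [Y → e T . S] }  — shift
  I10: { [T → num . (] }  — shift
  I11: { [Y → e T S .] }  — reduce
  I12: { [S → T ( . num] }  — shift
  I13: { [S → T ( num .] }  — reduce
  I14: { [A → S e . (] }  — shift
  I15: { [A → S e ( .] }  — reduce
  I16: { [A → A num .] }  — reduce
  I17: { [A → ( e .] }  — reduce

No state contains more than one complete item.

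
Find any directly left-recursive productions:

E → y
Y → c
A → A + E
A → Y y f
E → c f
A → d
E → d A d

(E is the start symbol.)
Direct left recursion occurs when N → N α for some non-terminal N (the right-hand side begins with the left-hand side itself).

E → y: starts with y
Y → c: starts with c
A → A + E: LEFT RECURSIVE (starts with A)
A → Y y f: starts with Y
E → c f: starts with c
A → d: starts with d
E → d A d: starts with d

The grammar has direct left recursion on: A.

Answer: Yes, A is left-recursive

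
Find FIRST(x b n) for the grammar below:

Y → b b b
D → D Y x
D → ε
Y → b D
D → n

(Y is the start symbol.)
{ 'x' }

To compute FIRST(x b n), process the symbols left to right:
Symbol x is a terminal. Add 'x' and stop.
FIRST(x b n) = { 'x' }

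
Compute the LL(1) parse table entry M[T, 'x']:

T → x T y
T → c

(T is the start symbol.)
To find M[T, 'x'], we find productions for T where 'x' is in the predict set (PREDICT(N → α) = (FIRST(α) \ {ε}) ∪ (FOLLOW(N) if α ⇒* ε)).

T → x T y: PREDICT = { 'x' }
  'x' is in predict set, so this production goes in M[T, 'x']
T → c: PREDICT = { 'c' }

M[T, 'x'] = T → x T y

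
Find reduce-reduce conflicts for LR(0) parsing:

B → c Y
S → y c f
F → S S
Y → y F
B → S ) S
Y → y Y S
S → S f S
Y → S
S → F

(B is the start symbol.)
A reduce-reduce conflict occurs when an LR(0) state has two complete items [A → α .] and [B → β .] — both call for a reduction, and with no lookahead the parser cannot choose between them.

Augment with B' → B and build the canonical LR(0) collection (I0 = CLOSURE({[B' → . B]}), then GOTO on every symbol after a dot until no new states appear). It has 19 states:
  I0: { [B → . S ) S], [B → . c Y], [B' → . B], [F → . S S], [S → . F], [S → . S f S], [S → . y c f] }  — shift
  I1: { [B' → B .] }  — accept
  I2: { [S → F .] }  — reduce
  I3: { [B → S . ) S], [F → . S S], [F → S . S], [S → . F], [S → . S f S], [S → . y c f], [S → S . f S] }  — shift
  I4: { [B → c . Y], [F → . S S], [S → . F], [S → . S f S], [S → . y c f], [Y → . S], [Y → . y F], [Y → . y Y S] }  — shift
  I5: { [S → y . c f] }  — shift
  I6: { [S → y c . f] }  — shift
  I7: { [S → y c f .] }  — reduce
  I8: { [F → . S S], [F → S . S], [S → . F], [S → . S f S], [S → . y c f], [S → S . f S], [Y → S .] }  — shift, reduce
  I9: { [B → c Y .] }  — reduce
  I10: { [F → . S S], [S → . F], [S → . S f S], [S → . y c f], [S → y . c f], [Y → . S], [Y → . y F], [Y → . y Y S], [Y → y . F], [Y → y . Y S] }  — shift
  I11: { [S → F .], [Y → y F .] }  — 2 reduces
  I12: { [F → . S S], [S → . F], [S → . S f S], [S → . y c f], [Y → y Y . S] }  — shift
  I13: { [F → . S S], [F → S . S], [S → . F], [S → . S f S], [S → . y c f], [S → S . f S], [Y → y Y S .] }  — shift, reduce
  I14: { [F → . S S], [F → S . S], [F → S S .], [S → . F], [S → . S f S], [S → . y c f], [S → S . f S] }  — shift, reduce
  I15: { [F → . S S], [S → . F], [S → . S f S], [S → . y c f], [S → S f . S] }  — shift
  I16: { [F → . S S], [F → S . S], [S → . F], [S → . S f S], [S → . y c f], [S → S . f S], [S → S f S .] }  — shift, reduce
  I17: { [B → S ) . S], [F → . S S], [S → . F], [S → . S f S], [S → . y c f] }  — shift
  I18: { [B → S ) S .], [F → . S S], [F → S . S], [S → . F], [S → . S f S], [S → . y c f], [S → S . f S] }  — shift, reduce

I11 contains complete items [S → F .], [Y → y F .] — reduce-reduce conflict.

Answer: Yes — I11: [S → F .] vs [Y → y F .]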